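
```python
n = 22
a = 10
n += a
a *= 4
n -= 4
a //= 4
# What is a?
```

Trace:
`n = 22` → n = 22
`a = 10` → a = 10
`n += a` → n = 32
`a *= 4` → a = 40
`n -= 4` → n = 28
`a //= 4` → a = 10
So a = 10

Answer: 10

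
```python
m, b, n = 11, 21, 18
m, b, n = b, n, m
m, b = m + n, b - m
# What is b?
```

Trace:
`m, b, n = 11, 21, 18` → m = 11; b = 21; n = 18
`m, b, n = b, n, m` → m = 21; b = 18; n = 11
`m, b = m + n, b - m` → m = 32; b = -3
So b = -3

Answer: -3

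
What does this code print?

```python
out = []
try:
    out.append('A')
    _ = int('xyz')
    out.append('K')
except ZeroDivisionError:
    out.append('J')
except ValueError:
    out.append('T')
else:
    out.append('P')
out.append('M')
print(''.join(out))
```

Execution trace: 'A' (try body) → 'T' (except ValueError) → 'M' (after the try/except). Output: ATM

Answer: ATM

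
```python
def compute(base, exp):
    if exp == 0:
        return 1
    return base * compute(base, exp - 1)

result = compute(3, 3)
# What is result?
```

compute(3, 3) = 3 * 3 * 3 = 27

Answer: 27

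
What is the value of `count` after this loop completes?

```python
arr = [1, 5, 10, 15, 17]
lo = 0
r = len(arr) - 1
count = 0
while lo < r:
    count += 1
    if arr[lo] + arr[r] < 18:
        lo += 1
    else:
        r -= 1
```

Steps to find pair summing to 18
`count` takes the values: 0 → 1 → 2 → 3 → 4

Answer: 4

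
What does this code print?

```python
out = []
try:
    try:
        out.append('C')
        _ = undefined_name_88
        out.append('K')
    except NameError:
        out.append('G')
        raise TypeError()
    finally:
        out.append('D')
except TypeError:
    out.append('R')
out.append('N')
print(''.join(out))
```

Execution trace: 'C' (try body) → 'G' (except NameError) → 'D' (finally) → 'R' (outer except TypeError) → 'N' (after the try/except). Output: CGDRN

Answer: CGDRN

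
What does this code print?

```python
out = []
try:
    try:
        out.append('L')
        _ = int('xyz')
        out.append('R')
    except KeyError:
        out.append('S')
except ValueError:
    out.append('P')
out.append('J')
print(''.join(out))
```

Execution trace: 'L' (try body) → 'P' (outer except ValueError) → 'J' (after the try/except). Output: LPJ

Answer: LPJ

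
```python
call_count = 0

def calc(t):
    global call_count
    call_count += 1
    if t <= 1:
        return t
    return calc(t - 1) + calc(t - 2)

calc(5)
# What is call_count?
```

Calls(t) = 1 + Calls(t-1) + Calls(t-2); Calls(0)=Calls(1)=1. For t=5 this gives 15.

Answer: 15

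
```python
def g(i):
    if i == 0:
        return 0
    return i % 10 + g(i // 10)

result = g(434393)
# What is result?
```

Sum of digits of 434393: 3 + 9 + 3 + 4 + 3 + 4 = 26

Answer: 26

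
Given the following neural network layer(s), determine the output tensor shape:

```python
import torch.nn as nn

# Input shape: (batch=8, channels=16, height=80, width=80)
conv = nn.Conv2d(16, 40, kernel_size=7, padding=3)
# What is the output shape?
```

Input: (8, 16, 80, 80) -> Output: (8, 40, 80, 80)

Answer: (8, 40, 80, 80)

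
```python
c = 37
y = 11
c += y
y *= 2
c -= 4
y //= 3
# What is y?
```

Trace:
`c = 37` → c = 37
`y = 11` → y = 11
`c += y` → c = 48
`y *= 2` → y = 22
`c -= 4` → c = 44
`y //= 3` → y = 7
So y = 7

Answer: 7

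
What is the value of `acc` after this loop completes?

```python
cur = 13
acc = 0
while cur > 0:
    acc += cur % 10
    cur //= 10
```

Sum digits of 13
`acc` takes the values: 0 → 3 → 4

Answer: 4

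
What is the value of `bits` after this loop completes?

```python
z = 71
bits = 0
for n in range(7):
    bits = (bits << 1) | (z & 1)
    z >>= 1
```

Reverse lowest 7 bits of 71
`bits` takes the values: 0 → 1 → 3 → 7 → 14 → 28 → 56 → 113

Answer: 113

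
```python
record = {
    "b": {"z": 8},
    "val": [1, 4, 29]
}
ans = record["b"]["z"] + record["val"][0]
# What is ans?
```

Trace:
`record = { ...` → record = {'b': {'z': 8}, 'val': [1, 4, 29]}
`ans = record["b"]["z"] + record["val"][0]` → ans = 9
So ans = 9

Answer: 9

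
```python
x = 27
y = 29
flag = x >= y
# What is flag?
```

Trace:
`x = 27` → x = 27
`y = 29` → y = 29
`flag = x >= y` → flag = False
So flag = False

Answer: False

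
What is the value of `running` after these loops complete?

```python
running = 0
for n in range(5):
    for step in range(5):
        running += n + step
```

Sum of all n+step for n,step in 5x5
`running` takes the values: 0 → 1 → 3 → 6 → 10 → 11 → 13 → 16 → 20 → 25 → 27 → 30 → 34 → 39 → 45 → 48 → 52 → 57 → 63 → 70 → 74 → 79 → 85 → 92 → 100

Answer: 100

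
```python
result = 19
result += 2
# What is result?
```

Trace:
`result = 19` → result = 19
`result += 2` → result = 21
So result = 21

Answer: 21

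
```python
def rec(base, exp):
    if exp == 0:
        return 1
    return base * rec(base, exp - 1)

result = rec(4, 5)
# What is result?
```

rec(4, 5) = 4 * 4 * 4 * 4 * 4 = 1024

Answer: 1024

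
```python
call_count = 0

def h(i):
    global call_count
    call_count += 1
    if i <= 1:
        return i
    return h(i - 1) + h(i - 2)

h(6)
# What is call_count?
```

Calls(i) = 1 + Calls(i-1) + Calls(i-2); Calls(0)=Calls(1)=1. For i=6 this gives 25.

Answer: 25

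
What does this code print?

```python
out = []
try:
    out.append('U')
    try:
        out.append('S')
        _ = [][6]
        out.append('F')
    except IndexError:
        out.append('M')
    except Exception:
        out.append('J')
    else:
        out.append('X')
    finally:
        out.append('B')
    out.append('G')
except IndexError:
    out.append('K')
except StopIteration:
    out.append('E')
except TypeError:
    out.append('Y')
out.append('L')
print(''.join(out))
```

Execution trace: 'U' (try body) → 'S' (inner try body) → 'M' (inner except IndexError) → 'B' (inner finally) → 'G' (try body, no exception) → 'L' (after the try/except). Output: USMBGL

Answer: USMBGL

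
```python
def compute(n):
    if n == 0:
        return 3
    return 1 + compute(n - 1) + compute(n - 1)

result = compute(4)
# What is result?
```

compute(n) = 1 + 2·compute(n-1), compute(0)=3. Closed form: (3+1)·2^4 - 1 = 63.

Answer: 63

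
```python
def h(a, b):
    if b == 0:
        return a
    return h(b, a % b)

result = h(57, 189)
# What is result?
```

h(57, 189) -> h(189, 57) -> h(57, 18) -> h(18, 3) -> h(3, 0) -> 3

Answer: 3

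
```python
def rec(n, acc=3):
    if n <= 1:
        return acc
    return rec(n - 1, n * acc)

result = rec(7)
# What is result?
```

Accumulator trace (n, acc): (7, 3) -> (6, 21) -> (5, 126) -> (4, 630) -> (3, 2520) -> (2, 7560) -> (1, 15120) -> return 15120

Answer: 15120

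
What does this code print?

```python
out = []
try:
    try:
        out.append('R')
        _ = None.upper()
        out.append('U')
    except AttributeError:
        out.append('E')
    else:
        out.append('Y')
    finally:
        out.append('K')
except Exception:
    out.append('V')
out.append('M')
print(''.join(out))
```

Execution trace: 'R' (inner try body) → 'E' (inner except AttributeError) → 'K' (inner finally) → 'M' (after the try/except). Output: REKM

Answer: REKM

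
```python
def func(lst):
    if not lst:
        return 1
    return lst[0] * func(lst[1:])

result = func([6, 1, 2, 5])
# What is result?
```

Product over [6, 1, 2, 5] = 6 * 1 * 2 * 5 = 60

Answer: 60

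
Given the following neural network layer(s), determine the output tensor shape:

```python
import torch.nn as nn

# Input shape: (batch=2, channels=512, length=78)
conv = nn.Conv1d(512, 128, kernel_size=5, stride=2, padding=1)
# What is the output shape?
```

Input: (2, 512, 78) -> Output: (2, 128, 38)

Answer: (2, 128, 38)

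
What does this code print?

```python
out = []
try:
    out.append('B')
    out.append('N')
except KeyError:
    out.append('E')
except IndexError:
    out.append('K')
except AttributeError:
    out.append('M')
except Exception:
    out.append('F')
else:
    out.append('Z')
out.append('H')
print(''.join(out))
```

Execution trace: 'B' (try body) → 'N' (try body, no exception) → 'Z' (else) → 'H' (after the try/except). Output: BNZH

Answer: BNZH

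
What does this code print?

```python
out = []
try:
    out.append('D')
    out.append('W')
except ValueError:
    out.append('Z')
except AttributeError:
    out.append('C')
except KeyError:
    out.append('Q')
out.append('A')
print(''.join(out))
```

Execution trace: 'D' (try body) → 'W' (try body, no exception) → 'A' (after the try/except). Output: DWA

Answer: DWA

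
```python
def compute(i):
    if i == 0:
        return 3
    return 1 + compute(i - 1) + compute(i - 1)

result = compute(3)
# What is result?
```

compute(i) = 1 + 2·compute(i-1), compute(0)=3. Closed form: (3+1)·2^3 - 1 = 31.

Answer: 31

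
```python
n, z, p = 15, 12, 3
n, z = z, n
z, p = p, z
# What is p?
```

Trace:
`n, z, p = 15, 12, 3` → n = 15; z = 12; p = 3
`n, z = z, n` → n = 12; z = 15
`z, p = p, z` → z = 3; p = 15
So p = 15

Answer: 15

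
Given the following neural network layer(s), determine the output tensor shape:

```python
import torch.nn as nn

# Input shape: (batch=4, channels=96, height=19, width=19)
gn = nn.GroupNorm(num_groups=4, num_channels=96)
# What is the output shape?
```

Input: (4, 96, 19, 19) -> Output: (4, 96, 19, 19)

Answer: (4, 96, 19, 19)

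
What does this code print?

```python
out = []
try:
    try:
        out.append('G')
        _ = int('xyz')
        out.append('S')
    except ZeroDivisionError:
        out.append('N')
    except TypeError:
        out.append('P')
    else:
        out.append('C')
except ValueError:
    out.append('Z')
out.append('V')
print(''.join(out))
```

Execution trace: 'G' (inner try body) → 'Z' (outer except ValueError) → 'V' (after the try/except). Output: GZV

Answer: GZV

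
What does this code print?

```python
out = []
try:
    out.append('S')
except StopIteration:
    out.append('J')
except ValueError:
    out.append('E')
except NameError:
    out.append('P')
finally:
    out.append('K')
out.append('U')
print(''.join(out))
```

Execution trace: 'S' (try body, no exception) → 'K' (finally) → 'U' (after the try/except). Output: SKU

Answer: SKU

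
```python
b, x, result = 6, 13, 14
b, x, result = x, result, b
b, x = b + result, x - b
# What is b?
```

Trace:
`b, x, result = 6, 13, 14` → b = 6; x = 13; result = 14
`b, x, result = x, result, b` → b = 13; x = 14; result = 6
`b, x = b + result, x - b` → b = 19; x = 1
So b = 19

Answer: 19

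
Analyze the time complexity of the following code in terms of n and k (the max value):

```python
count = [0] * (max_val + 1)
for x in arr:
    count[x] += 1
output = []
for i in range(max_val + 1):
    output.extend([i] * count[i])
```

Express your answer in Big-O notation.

This is Counting sort (k = max value). Time complexity: O(n + k).

Answer: O(n + k)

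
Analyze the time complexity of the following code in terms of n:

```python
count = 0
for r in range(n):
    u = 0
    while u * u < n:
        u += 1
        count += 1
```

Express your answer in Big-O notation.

Each loop level contributes: n × √n. Multiplying the contributions gives O(n√n).

Answer: O(n√n)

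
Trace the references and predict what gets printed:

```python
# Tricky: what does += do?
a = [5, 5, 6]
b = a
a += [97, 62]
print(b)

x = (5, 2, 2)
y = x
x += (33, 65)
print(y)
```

Key concept: += behavior differs for mutable vs immutable.
Step by step:
`a = [5, 5, 6]` → a = [5, 5, 6]
`b = a` → b = [5, 5, 6] (same object as a)
`a += [97, 62]` → a = [5, 5, 6, 97, 62] (same object as b); b = [5, 5, 6, 97, 62] (same object as a)
`print(b)` → prints [5, 5, 6, 97, 62]
`x = (5, 2, 2)` → x = (5, 2, 2)
`y = x` → y = (5, 2, 2)
`x += (33, 65)` → x = (5, 2, 2, 33, 65)
`print(y)` → prints (5, 2, 2)

Answer:
[5, 5, 6, 97, 62]
(5, 2, 2)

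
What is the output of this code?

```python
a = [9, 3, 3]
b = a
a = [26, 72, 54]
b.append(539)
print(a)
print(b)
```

Key concept: rebinding vs mutation: a is rebound to a new list, b still points at the original.
Step by step:
`a = [9, 3, 3]` → a = [9, 3, 3]
`b = a` → b = [9, 3, 3] (same object as a)
`a = [26, 72, 54]` → a = [26, 72, 54]
`b.append(539)` → b = [9, 3, 3, 539]
`print(a)` → prints [26, 72, 54]
`print(b)` → prints [9, 3, 3, 539]

Answer:
[26, 72, 54]
[9, 3, 3, 539]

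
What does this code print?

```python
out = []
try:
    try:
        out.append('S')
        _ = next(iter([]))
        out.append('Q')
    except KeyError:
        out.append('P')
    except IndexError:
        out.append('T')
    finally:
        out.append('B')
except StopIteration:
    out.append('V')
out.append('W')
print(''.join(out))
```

Execution trace: 'S' (inner try body) → 'B' (inner finally) → 'V' (outer except StopIteration) → 'W' (after the try/except). Output: SBVW

Answer: SBVW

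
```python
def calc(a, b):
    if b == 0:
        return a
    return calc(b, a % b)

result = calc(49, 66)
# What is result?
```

calc(49, 66) -> calc(66, 49) -> calc(49, 17) -> calc(17, 15) -> calc(15, 2) -> calc(2, 1) -> calc(1, 0) -> 1

Answer: 1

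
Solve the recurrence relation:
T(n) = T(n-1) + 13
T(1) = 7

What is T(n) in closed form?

Unrolling: T(n) = T(1) + 13·(n-1) = 7 + 13(n-1) = 13n - 6.

Answer: T(n) = 13n - 6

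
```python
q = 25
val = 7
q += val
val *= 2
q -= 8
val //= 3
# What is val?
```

Trace:
`q = 25` → q = 25
`val = 7` → val = 7
`q += val` → q = 32
`val *= 2` → val = 14
`q -= 8` → q = 24
`val //= 3` → val = 4
So val = 4

Answer: 4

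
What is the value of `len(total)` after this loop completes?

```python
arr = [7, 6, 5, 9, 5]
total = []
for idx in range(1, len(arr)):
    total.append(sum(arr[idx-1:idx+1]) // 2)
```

Number of 2-element averages
`total` takes the values: [] → [6] → [6, 5] → [6, 5, 7] → [6, 5, 7, 7]
So `len(total)` = 4

Answer: 4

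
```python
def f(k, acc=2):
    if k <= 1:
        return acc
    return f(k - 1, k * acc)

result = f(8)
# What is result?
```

Accumulator trace (n, acc): (8, 2) -> (7, 16) -> (6, 112) -> (5, 672) -> (4, 3360) -> (3, 13440) -> (2, 40320) -> (1, 80640) -> return 80640

Answer: 80640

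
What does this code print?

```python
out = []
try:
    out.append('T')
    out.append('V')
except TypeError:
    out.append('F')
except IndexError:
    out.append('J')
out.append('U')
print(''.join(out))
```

Execution trace: 'T' (try body) → 'V' (try body, no exception) → 'U' (after the try/except). Output: TVU

Answer: TVU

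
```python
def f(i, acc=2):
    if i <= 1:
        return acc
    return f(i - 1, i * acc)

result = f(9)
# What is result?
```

Accumulator trace (n, acc): (9, 2) -> (8, 18) -> (7, 144) -> (6, 1008) -> (5, 6048) -> (4, 30240) -> (3, 120960) -> (2, 362880) -> (1, 725760) -> return 725760

Answer: 725760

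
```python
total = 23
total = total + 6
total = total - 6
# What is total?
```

Trace:
`total = 23` → total = 23
`total = total + 6` → total = 29
`total = total - 6` → total = 23
So total = 23

Answer: 23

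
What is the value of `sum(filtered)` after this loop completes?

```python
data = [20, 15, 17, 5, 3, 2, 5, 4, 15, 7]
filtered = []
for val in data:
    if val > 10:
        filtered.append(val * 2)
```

Sum of doubled values > 10
`filtered` takes the values: [] → [40] → [40, 30] → [40, 30, 34] → [40, 30, 34, 30]
So `sum(filtered)` = 134

Answer: 134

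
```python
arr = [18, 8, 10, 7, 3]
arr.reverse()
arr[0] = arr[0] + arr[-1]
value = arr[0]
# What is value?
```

Trace:
`arr = [18, 8, 10, 7, 3]` → arr = [18, 8, 10, 7, 3]
`arr.reverse()` → arr = [3, 7, 10, 8, 18]
`arr[0] = arr[0] + arr[-1]` → arr = [21, 7, 10, 8, 18]
`value = arr[0]` → value = 21
So value = 21

Answer: 21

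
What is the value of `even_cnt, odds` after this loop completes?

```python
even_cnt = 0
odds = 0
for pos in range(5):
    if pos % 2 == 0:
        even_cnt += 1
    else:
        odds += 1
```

Count evens and odds in range(5)
`even_cnt, odds` takes the values: (0, 0) → (1, 0) → (1, 1) → (2, 1) → (2, 2) → (3, 2)

Answer: 3, 2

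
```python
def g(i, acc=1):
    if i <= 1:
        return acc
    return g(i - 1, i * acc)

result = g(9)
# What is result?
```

Accumulator trace (n, acc): (9, 1) -> (8, 9) -> (7, 72) -> (6, 504) -> (5, 3024) -> (4, 15120) -> (3, 60480) -> (2, 181440) -> (1, 362880) -> return 362880

Answer: 362880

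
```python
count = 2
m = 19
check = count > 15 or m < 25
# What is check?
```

Trace:
`count = 2` → count = 2
`m = 19` → m = 19
`check = count > 15 or m < 25` → check = True
So check = True

Answer: True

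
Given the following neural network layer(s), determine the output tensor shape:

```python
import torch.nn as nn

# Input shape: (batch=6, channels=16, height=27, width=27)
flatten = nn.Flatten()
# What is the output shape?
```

Input: (6, 16, 27, 27) -> Output: (6, 11664)

Answer: (6, 11664)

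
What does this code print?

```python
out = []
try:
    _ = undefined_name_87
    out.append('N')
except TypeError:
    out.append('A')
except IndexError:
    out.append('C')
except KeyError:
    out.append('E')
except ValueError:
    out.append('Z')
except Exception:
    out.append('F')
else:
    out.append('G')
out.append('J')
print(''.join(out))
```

Execution trace: 'F' (except Exception) → 'J' (after the try/except). Output: FJ

Answer: FJ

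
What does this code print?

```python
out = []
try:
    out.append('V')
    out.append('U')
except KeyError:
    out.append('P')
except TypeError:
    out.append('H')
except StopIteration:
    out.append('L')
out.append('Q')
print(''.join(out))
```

Execution trace: 'V' (try body) → 'U' (try body, no exception) → 'Q' (after the try/except). Output: VUQ

Answer: VUQ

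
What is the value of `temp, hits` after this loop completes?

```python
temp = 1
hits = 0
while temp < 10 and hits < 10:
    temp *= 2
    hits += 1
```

Double until >= 10 or 10 iterations
`temp, hits` takes the values: (1, 0) → (2, 0) → (2, 1) → (4, 1) → (4, 2) → (8, 2) → (8, 3) → (16, 3) → (16, 4)

Answer: 16, 4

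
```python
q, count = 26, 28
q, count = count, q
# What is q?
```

Trace:
`q, count = 26, 28` → q = 26; count = 28
`q, count = count, q` → q = 28; count = 26
So q = 28

Answer: 28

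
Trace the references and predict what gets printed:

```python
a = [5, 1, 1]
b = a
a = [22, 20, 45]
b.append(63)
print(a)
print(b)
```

Key concept: rebinding vs mutation: a is rebound to a new list, b still points at the original.
Step by step:
`a = [5, 1, 1]` → a = [5, 1, 1]
`b = a` → b = [5, 1, 1] (same object as a)
`a = [22, 20, 45]` → a = [22, 20, 45]
`b.append(63)` → b = [5, 1, 1, 63]
`print(a)` → prints [22, 20, 45]
`print(b)` → prints [5, 1, 1, 63]

Answer:
[22, 20, 45]
[5, 1, 1, 63]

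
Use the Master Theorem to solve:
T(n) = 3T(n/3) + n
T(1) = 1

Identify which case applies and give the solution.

a=3, b=3, f(n)=n. log_3(3) = 1. Since c=1 = 1, Case 2 applies: T(n) = Θ(n^log_b(a) · log n) = O(n log n).

Answer: O(n log n) - Case 2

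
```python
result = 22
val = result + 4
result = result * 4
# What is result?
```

Trace:
`result = 22` → result = 22
`val = result + 4` → val = 26
`result = result * 4` → result = 88
So result = 88

Answer: 88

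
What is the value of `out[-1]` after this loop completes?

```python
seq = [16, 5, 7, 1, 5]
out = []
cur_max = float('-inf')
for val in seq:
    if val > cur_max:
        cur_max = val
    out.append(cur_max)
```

Running max ends at 16
`out` takes the values: [] → [16] → [16, 16] → [16, 16, 16] → [16, 16, 16, 16] → [16, 16, 16, 16, 16]
So `out[-1]` = 16

Answer: 16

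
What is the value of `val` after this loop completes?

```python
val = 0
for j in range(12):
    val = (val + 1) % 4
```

Increment mod 4, 12 times = 0
`val` takes the values: 0 → 1 → 2 → 3 → 0 → 1 → 2 → 3 → 0 → 1 → 2 → 3 → 0

Answer: 0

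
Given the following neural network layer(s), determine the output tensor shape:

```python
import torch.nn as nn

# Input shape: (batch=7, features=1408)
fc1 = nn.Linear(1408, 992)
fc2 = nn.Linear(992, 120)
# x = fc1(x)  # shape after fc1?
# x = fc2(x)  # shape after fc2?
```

Input: (7, 1408) -> after fc1: (7, 992) -> Output: (7, 120)

Answer: (7, 120)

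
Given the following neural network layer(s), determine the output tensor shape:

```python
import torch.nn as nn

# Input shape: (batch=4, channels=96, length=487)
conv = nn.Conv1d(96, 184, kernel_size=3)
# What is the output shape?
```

Input: (4, 96, 487) -> Output: (4, 184, 485)

Answer: (4, 184, 485)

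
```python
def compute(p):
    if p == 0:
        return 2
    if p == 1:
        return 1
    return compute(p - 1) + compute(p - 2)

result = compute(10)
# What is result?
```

Build up from base cases: compute(0)=2, compute(1)=1, compute(2)=3, compute(3)=4, compute(4)=7, compute(5)=11, compute(6)=18, ..., compute(10)=123

Answer: 123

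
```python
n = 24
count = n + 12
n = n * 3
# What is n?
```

Trace:
`n = 24` → n = 24
`count = n + 12` → count = 36
`n = n * 3` → n = 72
So n = 72

Answer: 72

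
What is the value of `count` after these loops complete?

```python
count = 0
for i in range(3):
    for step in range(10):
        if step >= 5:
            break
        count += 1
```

Inner breaks at 5, outer runs 3 times
`count` takes the values: 0 → 1 → 2 → 3 → 4 → 5 → 6 → 7 → 8 → 9 → 10 → 11 → 12 → 13 → 14 → 15

Answer: 15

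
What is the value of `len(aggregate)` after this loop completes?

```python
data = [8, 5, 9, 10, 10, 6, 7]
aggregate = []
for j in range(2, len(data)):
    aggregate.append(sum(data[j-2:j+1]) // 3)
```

Number of 3-element averages
`aggregate` takes the values: [] → [7] → [7, 8] → [7, 8, 9] → [7, 8, 9, 8] → [7, 8, 9, 8, 7]
So `len(aggregate)` = 5

Answer: 5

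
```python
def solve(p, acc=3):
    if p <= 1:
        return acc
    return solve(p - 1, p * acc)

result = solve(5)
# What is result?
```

Accumulator trace (n, acc): (5, 3) -> (4, 15) -> (3, 60) -> (2, 180) -> (1, 360) -> return 360

Answer: 360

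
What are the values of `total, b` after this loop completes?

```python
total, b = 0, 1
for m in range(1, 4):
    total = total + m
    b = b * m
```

Sum and factorial of 1 to 3
`total, b` takes the values: (0, 1) → (1, 1) → (3, 1) → (3, 2) → (6, 2) → (6, 6)

Answer: 6, 6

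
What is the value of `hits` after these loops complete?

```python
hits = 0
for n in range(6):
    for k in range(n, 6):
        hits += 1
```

Upper triangle: 6 + 5 + ... + 1
`hits` takes the values: 0 → 1 → 2 → 3 → 4 → 5 → 6 → 7 → 8 → 9 → 10 → 11 → 12 → 13 → 14 → 15 → 16 → 17 → 18 → 19 → 20 → 21

Answer: 21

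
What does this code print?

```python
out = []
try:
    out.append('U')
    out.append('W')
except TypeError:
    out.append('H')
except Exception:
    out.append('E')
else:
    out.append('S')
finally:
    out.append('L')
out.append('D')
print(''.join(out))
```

Execution trace: 'U' (try body) → 'W' (try body, no exception) → 'S' (else) → 'L' (finally) → 'D' (after the try/except). Output: UWSLD

Answer: UWSLD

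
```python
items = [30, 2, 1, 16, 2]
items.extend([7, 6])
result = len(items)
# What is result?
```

Trace:
`items = [30, 2, 1, 16, 2]` → items = [30, 2, 1, 16, 2]
`items.extend([7, 6])` → items = [30, 2, 1, 16, 2, 7, 6]
`result = len(items)` → result = 7
So result = 7

Answer: 7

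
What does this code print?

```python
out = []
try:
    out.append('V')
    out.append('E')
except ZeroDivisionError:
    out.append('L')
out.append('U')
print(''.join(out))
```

Execution trace: 'V' (try body) → 'E' (try body, no exception) → 'U' (after the try/except). Output: VEU

Answer: VEU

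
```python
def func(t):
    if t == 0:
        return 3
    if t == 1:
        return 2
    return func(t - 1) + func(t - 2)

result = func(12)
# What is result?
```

Build up from base cases: func(0)=3, func(1)=2, func(2)=5, func(3)=7, func(4)=12, func(5)=19, func(6)=31, ..., func(12)=555

Answer: 555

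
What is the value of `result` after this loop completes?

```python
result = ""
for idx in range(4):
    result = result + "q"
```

Repeat 'q' 4 times
`result` takes the values: "" → "q" → "qq" → "qqq" → "qqqq"

Answer: "qqqq"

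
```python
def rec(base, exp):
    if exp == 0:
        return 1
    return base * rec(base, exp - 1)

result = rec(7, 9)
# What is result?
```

rec(7, 9) = 7 * 7 * 7 * 7 * 7 * 7 * 7 * 7 * 7 = 40353607

Answer: 40353607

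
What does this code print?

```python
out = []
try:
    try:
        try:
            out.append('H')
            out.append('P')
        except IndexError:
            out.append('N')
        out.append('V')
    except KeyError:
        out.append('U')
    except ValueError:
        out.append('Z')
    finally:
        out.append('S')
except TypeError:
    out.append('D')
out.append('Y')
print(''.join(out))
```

Execution trace: 'H' (inner try body) → 'P' (inner try body, no exception) → 'V' (try body, no exception) → 'S' (finally) → 'Y' (after the try/except). Output: HPVSY

Answer: HPVSY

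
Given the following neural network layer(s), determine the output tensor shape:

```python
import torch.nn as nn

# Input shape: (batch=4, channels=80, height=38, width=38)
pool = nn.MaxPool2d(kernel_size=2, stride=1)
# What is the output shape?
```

Input: (4, 80, 38, 38) -> Output: (4, 80, 37, 37)

Answer: (4, 80, 37, 37)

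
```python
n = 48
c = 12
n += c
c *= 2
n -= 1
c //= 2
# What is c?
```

Trace:
`n = 48` → n = 48
`c = 12` → c = 12
`n += c` → n = 60
`c *= 2` → c = 24
`n -= 1` → n = 59
`c //= 2` → c = 12
So c = 12

Answer: 12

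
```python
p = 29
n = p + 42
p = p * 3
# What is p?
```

Trace:
`p = 29` → p = 29
`n = p + 42` → n = 71
`p = p * 3` → p = 87
So p = 87

Answer: 87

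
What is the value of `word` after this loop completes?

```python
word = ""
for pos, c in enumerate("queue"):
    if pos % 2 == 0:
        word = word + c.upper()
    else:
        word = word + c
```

Uppercase even positions in 'queue'
`word` takes the values: "" → "Q" → "Qu" → "QuE" → "QuEu" → "QuEuE"

Answer: "QuEuE"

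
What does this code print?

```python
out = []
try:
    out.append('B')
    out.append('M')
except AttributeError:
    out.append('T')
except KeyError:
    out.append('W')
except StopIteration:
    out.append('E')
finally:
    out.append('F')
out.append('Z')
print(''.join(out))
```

Execution trace: 'B' (try body) → 'M' (try body, no exception) → 'F' (finally) → 'Z' (after the try/except). Output: BMFZ

Answer: BMFZ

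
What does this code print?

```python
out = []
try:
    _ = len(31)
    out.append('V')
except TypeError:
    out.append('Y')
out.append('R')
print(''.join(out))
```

Execution trace: 'Y' (except TypeError) → 'R' (after the try/except). Output: YR

Answer: YR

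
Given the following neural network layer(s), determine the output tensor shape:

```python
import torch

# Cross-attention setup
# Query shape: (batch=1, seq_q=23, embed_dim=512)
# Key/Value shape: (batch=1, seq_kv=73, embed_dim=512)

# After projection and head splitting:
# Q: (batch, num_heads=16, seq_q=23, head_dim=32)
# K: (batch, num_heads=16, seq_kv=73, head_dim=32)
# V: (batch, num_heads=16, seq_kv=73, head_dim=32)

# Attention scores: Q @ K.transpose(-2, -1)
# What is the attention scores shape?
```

Input: (1, 23, 512) -> Output: (1, 16, 23, 73)

Answer: (1, 16, 23, 73)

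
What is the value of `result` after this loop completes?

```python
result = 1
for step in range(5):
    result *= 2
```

2^5 = 32
`result` takes the values: 1 → 2 → 4 → 8 → 16 → 32

Answer: 32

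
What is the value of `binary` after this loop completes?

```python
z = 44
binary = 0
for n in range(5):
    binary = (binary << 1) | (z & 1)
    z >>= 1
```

Reverse lowest 5 bits of 44
`binary` takes the values: 0 → 1 → 3 → 6

Answer: 6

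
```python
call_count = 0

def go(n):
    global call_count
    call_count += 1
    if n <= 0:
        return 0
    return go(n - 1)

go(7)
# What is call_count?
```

Linear recursion stepping by 1: 8 calls from n=7 down to ≤0.

Answer: 8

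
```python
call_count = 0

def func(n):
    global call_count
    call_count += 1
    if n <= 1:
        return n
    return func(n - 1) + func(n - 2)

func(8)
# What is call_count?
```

Calls(n) = 1 + Calls(n-1) + Calls(n-2); Calls(0)=Calls(1)=1. For n=8 this gives 67.

Answer: 67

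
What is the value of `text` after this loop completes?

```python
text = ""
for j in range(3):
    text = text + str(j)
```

Concatenate digits 0 to 2
`text` takes the values: "" → "0" → "01" → "012"

Answer: "012"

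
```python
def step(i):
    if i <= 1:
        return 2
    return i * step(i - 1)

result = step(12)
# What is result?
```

step(12) = 12 * 11 * 10 * 9 * 8 * 7 * 6 * 5 * 4 * 3 * 2 * 2 = 958003200

Answer: 958003200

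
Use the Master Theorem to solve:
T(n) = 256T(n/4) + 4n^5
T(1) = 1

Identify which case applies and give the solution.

a=256, b=4, f(n)=4n^5. log_4(256) = 4. Since c=5 > 4 and the regularity condition holds (256(n/4)^5 = (256/4^5)n^5 with 256/4^5 < 1), Case 3 applies: T(n) = Θ(f(n)) = O(n^5).

Answer: O(n^5) - Case 3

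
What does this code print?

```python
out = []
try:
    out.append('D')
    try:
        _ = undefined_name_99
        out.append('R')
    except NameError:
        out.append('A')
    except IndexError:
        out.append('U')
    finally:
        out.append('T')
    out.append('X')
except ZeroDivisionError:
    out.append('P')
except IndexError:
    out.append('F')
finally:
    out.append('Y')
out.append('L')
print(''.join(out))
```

Execution trace: 'D' (try body) → 'A' (inner except NameError) → 'T' (inner finally) → 'X' (try body, no exception) → 'Y' (finally) → 'L' (after the try/except). Output: DATXYL

Answer: DATXYL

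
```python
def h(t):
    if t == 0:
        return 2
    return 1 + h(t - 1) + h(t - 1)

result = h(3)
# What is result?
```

h(t) = 1 + 2·h(t-1), h(0)=2. Closed form: (2+1)·2^3 - 1 = 23.

Answer: 23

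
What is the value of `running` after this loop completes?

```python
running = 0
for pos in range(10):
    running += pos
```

Sum of 0 to 9 = 45
`running` takes the values: 0 → 1 → 3 → 6 → 10 → 15 → 21 → 28 → 36 → 45

Answer: 45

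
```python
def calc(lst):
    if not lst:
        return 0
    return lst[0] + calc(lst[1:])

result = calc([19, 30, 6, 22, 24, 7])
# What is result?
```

19 + 30 + 6 + 22 + 24 + 7 + 0 = 108

Answer: 108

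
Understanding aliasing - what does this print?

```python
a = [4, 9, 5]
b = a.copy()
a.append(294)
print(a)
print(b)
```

Key concept: list.copy() creates independent copy.
Step by step:
`a = [4, 9, 5]` → a = [4, 9, 5]
`b = a.copy()` → b = [4, 9, 5]
`a.append(294)` → a = [4, 9, 5, 294]
`print(a)` → prints [4, 9, 5, 294]
`print(b)` → prints [4, 9, 5]

Answer:
[4, 9, 5, 294]
[4, 9, 5]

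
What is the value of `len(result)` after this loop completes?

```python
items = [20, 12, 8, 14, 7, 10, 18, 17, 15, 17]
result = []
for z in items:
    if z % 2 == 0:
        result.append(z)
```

Count even numbers in [20, 12, 8, 14, 7, 10, 18, 17, 15, 17]
`result` takes the values: [] → [20] → [20, 12] → [20, 12, 8] → [20, 12, 8, 14] → [20, 12, 8, 14, 10] → [20, 12, 8, 14, 10, 18]
So `len(result)` = 6

Answer: 6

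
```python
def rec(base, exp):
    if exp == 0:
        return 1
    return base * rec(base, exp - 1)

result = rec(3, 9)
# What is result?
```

rec(3, 9) = 3 * 3 * 3 * 3 * 3 * 3 * 3 * 3 * 3 = 19683

Answer: 19683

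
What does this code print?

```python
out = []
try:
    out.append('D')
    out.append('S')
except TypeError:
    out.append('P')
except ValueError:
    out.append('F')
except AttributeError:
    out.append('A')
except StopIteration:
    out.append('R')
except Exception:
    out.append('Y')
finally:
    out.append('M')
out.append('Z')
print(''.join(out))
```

Execution trace: 'D' (try body) → 'S' (try body, no exception) → 'M' (finally) → 'Z' (after the try/except). Output: DSMZ

Answer: DSMZ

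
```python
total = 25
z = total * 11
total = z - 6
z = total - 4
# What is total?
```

Trace:
`total = 25` → total = 25
`z = total * 11` → z = 275
`total = z - 6` → total = 269
`z = total - 4` → z = 265
So total = 269

Answer: 269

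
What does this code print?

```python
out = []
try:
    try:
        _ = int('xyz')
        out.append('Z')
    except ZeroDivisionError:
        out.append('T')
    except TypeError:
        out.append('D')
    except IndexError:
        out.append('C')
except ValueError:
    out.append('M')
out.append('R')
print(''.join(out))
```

Execution trace: 'M' (outer except ValueError) → 'R' (after the try/except). Output: MR

Answer: MR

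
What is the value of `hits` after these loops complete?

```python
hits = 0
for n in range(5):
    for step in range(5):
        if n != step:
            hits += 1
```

5² - 5 (exclude diagonal)
`hits` takes the values: 0 → 1 → 2 → 3 → 4 → 5 → 6 → 7 → 8 → 9 → 10 → 11 → 12 → 13 → 14 → 15 → 16 → 17 → 18 → 19 → 20

Answer: 20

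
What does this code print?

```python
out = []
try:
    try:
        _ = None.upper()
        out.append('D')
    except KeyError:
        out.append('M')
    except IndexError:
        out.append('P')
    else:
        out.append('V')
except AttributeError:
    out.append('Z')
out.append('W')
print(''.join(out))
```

Execution trace: 'Z' (outer except AttributeError) → 'W' (after the try/except). Output: ZW

Answer: ZW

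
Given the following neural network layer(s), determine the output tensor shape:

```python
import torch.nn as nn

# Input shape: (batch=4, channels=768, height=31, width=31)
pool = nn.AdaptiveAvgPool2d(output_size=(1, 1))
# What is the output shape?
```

Input: (4, 768, 31, 31) -> Output: (4, 768, 1, 1)

Answer: (4, 768, 1, 1)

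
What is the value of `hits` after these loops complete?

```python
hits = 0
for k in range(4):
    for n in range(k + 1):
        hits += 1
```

Triangle: 1 + 2 + ... + 4
`hits` takes the values: 0 → 1 → 2 → 3 → 4 → 5 → 6 → 7 → 8 → 9 → 10

Answer: 10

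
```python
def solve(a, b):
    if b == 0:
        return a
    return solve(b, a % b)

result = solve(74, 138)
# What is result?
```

solve(74, 138) -> solve(138, 74) -> solve(74, 64) -> solve(64, 10) -> solve(10, 4) -> solve(4, 2) -> solve(2, 0) -> 2

Answer: 2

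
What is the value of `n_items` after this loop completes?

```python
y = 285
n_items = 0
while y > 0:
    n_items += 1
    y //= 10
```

Count digits by repeated division by 10
`n_items` takes the values: 0 → 1 → 2 → 3

Answer: 3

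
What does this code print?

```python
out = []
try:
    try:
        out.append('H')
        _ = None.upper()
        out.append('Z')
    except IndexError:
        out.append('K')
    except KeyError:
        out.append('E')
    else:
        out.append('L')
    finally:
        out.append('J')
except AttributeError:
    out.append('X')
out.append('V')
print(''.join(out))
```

Execution trace: 'H' (try body) → 'J' (finally) → 'X' (outer except AttributeError) → 'V' (after the try/except). Output: HJXV

Answer: HJXV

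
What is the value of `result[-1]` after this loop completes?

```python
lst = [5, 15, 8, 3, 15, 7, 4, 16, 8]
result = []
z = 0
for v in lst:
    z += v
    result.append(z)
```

Cumulative sum ends at 81
`result` takes the values: [] → [5] → [5, 20] → [5, 20, 28] → [5, 20, 28, 31] → [5, 20, 28, 31, 46] → [5, 20, 28, 31, 46, 53] → [5, 20, 28, 31, 46, 53, 57] → [5, 20, 28, 31, 46, 53, 57, 73] → [5, 20, 28, 31, 46, 53, 57, 73, 81]
So `result[-1]` = 81

Answer: 81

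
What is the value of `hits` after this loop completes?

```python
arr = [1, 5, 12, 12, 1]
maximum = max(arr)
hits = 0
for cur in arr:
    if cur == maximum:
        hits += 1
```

Count of max value 12 in [1, 5, 12, 12, 1]
`hits` takes the values: 0 → 1 → 2

Answer: 2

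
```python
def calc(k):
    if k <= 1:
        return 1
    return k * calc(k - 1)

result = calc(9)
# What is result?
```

calc(9) = 9 * 8 * 7 * 6 * 5 * 4 * 3 * 2 * 1 = 362880

Answer: 362880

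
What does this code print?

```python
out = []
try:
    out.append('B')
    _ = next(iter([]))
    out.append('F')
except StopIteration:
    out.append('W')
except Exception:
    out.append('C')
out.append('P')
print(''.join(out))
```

Execution trace: 'B' (try body) → 'W' (except StopIteration) → 'P' (after the try/except). Output: BWP

Answer: BWP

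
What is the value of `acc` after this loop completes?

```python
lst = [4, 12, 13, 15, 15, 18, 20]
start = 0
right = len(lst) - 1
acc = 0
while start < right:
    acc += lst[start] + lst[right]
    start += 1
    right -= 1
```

Sum of pairs from ends
`acc` takes the values: 0 → 24 → 54 → 82

Answer: 82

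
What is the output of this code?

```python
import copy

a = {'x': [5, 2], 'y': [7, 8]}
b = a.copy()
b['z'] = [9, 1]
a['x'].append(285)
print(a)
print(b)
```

Key concept: shallow copy of dict with mutable values.
Step by step:
`a = {'x': [5, 2], 'y': [7, 8]}` → a = {'x': [5, 2], 'y': [7, 8]}
`b = a.copy()` → b = {'x': [5, 2], 'y': [7, 8]}
`b['z'] = [9, 1]` → b = {'x': [5, 2], 'y': [7, 8], 'z': [9, 1]}
`a['x'].append(285)` → a = {'x': [5, 2, 285], 'y': [7, 8]}; b = {'x': [5, 2, 285], 'y': [7, 8], 'z': [9, 1]}
`print(a)` → prints {'x': [5, 2, 285], 'y': [7, 8]}
`print(b)` → prints {'x': [5, 2, 285], 'y': [7, 8], 'z': [9, 1]}

Answer:
{'x': [5, 2, 285], 'y': [7, 8]}
{'x': [5, 2, 285], 'y': [7, 8], 'z': [9, 1]}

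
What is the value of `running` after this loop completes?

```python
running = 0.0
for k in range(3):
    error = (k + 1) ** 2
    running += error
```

Sum of squared losses 1² + 2² + ... + 3²
`running` takes the values: 0.0 → 1.0 → 5.0 → 14.0

Answer: 14.0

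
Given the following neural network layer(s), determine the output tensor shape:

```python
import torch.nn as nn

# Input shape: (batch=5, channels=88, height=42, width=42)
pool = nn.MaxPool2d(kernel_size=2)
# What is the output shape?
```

Input: (5, 88, 42, 42) -> Output: (5, 88, 21, 21)

Answer: (5, 88, 21, 21)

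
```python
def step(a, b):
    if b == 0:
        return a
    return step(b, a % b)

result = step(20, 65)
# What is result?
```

step(20, 65) -> step(65, 20) -> step(20, 5) -> step(5, 0) -> 5

Answer: 5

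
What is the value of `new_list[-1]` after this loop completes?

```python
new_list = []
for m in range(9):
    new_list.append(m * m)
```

Last element of squares 0 to 8
`new_list` takes the values: [] → [0] → [0, 1] → [0, 1, 4] → [0, 1, 4, 9] → [0, 1, 4, 9, 16] → [0, 1, 4, 9, 16, 25] → [0, 1, 4, 9, 16, 25, 36] → [0, 1, 4, 9, 16, 25, 36, 49] → [0, 1, 4, 9, 16, 25, 36, 49, 64]
So `new_list[-1]` = 64

Answer: 64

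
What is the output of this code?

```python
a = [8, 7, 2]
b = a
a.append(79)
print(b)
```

Key concept: basic list aliasing.
Step by step:
`a = [8, 7, 2]` → a = [8, 7, 2]
`b = a` → b = [8, 7, 2] (same object as a)
`a.append(79)` → a = [8, 7, 2, 79] (same object as b); b = [8, 7, 2, 79] (same object as a)
`print(b)` → prints [8, 7, 2, 79]

Answer: [8, 7, 2, 79]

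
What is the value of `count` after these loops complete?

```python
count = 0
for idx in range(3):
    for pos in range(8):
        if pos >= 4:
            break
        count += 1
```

Inner breaks at 4, outer runs 3 times
`count` takes the values: 0 → 1 → 2 → 3 → 4 → 5 → 6 → 7 → 8 → 9 → 10 → 11 → 12

Answer: 12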